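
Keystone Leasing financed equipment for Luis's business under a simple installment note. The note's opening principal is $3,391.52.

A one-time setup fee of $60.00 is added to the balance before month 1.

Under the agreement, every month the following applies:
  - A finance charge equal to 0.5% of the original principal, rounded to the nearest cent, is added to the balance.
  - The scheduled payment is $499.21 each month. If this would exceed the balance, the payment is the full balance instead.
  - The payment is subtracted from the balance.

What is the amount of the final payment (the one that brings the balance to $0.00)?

Month 1: $3,451.52 +$16.96 interest = $3,468.48; pay $499.21 → $2,969.27
Month 2: $2,969.27 +$16.96 interest = $2,986.23; pay $499.21 → $2,487.02
Month 3: $2,487.02 +$16.96 interest = $2,503.98; pay $499.21 → $2,004.77
Month 4: $2,004.77 +$16.96 interest = $2,021.73; pay $499.21 → $1,522.52
Month 5: $1,522.52 +$16.96 interest = $1,539.48; pay $499.21 → $1,040.27
Month 6: $1,040.27 +$16.96 interest = $1,057.23; pay $499.21 → $558.02
Month 7: $558.02 +$16.96 interest = $574.98; pay $499.21 → $75.77
Month 8: $75.77 +$16.96 interest = $92.73; pay $92.73 → $0.00

$92.73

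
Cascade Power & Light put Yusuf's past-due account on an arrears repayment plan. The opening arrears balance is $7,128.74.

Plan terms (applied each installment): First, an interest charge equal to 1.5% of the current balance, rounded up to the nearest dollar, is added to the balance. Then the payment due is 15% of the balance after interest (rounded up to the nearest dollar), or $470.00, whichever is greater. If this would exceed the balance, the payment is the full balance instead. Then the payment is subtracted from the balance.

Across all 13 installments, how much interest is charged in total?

Installment 1: opening $7,128.74; interest $107.00 → $7,235.74; payment $1,086.00; balance $6,149.74
Installment 2: opening $6,149.74; interest $93.00 → $6,242.74; payment $937.00; balance $5,305.74
Installment 3: opening $5,305.74; interest $80.00 → $5,385.74; payment $808.00; balance $4,577.74
Installment 4: opening $4,577.74; interest $69.00 → $4,646.74; payment $698.00; balance $3,948.74
Installment 5: opening $3,948.74; interest $60.00 → $4,008.74; payment $602.00; balance $3,406.74
Installment 6: opening $3,406.74; interest $52.00 → $3,458.74; payment $519.00; balance $2,939.74
Installment 7: opening $2,939.74; interest $45.00 → $2,984.74; payment $470.00; balance $2,514.74
Installment 8: opening $2,514.74; interest $38.00 → $2,552.74; payment $470.00; balance $2,082.74
Installment 9: opening $2,082.74; interest $32.00 → $2,114.74; payment $470.00; balance $1,644.74
Installment 10: opening $1,644.74; interest $25.00 → $1,669.74; payment $470.00; balance $1,199.74
Installment 11: opening $1,199.74; interest $18.00 → $1,217.74; payment $470.00; balance $747.74
Installment 12: opening $747.74; interest $12.00 → $759.74; payment $470.00; balance $289.74
Installment 13: opening $289.74; interest $5.00 → $294.74; payment $294.74; balance $0.00
Total interest: $107.00 + $93.00 + $80.00 + $69.00 + $60.00 + $52.00 + $45.00 + $38.00 + $32.00 + $25.00 + $18.00 + $12.00 + $5.00 = $636.00

$636.00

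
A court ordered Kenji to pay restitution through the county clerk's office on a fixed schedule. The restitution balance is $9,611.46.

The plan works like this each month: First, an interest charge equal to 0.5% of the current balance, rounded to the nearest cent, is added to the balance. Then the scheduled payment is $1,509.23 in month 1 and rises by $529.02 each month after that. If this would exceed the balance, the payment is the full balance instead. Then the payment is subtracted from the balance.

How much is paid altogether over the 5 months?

Month 1: opening $9,611.46; interest $48.06 → $9,659.52; payment $1,509.23; balance $8,150.29
Month 2: opening $8,150.29; interest $40.75 → $8,191.04; payment $2,038.25; balance $6,152.79
Month 3: opening $6,152.79; interest $30.76 → $6,183.55; payment $2,567.27; balance $3,616.28
Month 4: opening $3,616.28; interest $18.08 → $3,634.36; payment $3,096.29; balance $538.07
Month 5: opening $538.07; interest $2.69 → $540.76; payment $540.76; balance $0.00
Total paid: $9,751.80

$9,751.80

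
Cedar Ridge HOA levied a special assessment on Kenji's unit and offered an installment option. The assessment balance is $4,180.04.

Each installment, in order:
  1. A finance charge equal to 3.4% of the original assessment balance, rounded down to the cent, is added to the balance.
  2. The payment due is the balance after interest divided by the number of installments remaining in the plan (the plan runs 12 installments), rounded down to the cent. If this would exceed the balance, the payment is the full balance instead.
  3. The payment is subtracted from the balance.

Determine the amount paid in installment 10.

$576.19

Installment 1: opening $4,180.04; interest $142.12 → $4,322.16; payment $360.18; balance $3,961.98
Installment 2: opening $3,961.98; interest $142.12 → $4,104.10; payment $373.10; balance $3,731.00
Installment 3: opening $3,731.00; interest $142.12 → $3,873.12; payment $387.31; balance $3,485.81
Installment 4: opening $3,485.81; interest $142.12 → $3,627.93; payment $403.10; balance $3,224.83
Installment 5: opening $3,224.83; interest $142.12 → $3,366.95; payment $420.86; balance $2,946.09
Installment 6: opening $2,946.09; interest $142.12 → $3,088.21; payment $441.17; balance $2,647.04
Installment 7: opening $2,647.04; interest $142.12 → $2,789.16; payment $464.86; balance $2,324.30
Installment 8: opening $2,324.30; interest $142.12 → $2,466.42; payment $493.28; balance $1,973.14
Installment 9: opening $1,973.14; interest $142.12 → $2,115.26; payment $528.81; balance $1,586.45
Installment 10: opening $1,586.45; interest $142.12 → $1,728.57; payment $576.19; balance $1,152.38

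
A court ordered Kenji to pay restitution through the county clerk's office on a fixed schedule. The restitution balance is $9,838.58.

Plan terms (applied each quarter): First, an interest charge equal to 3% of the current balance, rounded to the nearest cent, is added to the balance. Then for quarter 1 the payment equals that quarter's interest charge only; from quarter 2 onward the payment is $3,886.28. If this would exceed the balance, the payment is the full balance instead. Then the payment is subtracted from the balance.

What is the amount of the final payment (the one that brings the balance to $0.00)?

# | Opening | Interest | Payment | End bal
1 | $9,838.58 | $295.16 | $295.16 | $9,838.58
2 | $9,838.58 | $295.16 | $3,886.28 | $6,247.46
3 | $6,247.46 | $187.42 | $3,886.28 | $2,548.60
4 | $2,548.60 | $76.46 | $2,625.06 | $0.00

$2,625.06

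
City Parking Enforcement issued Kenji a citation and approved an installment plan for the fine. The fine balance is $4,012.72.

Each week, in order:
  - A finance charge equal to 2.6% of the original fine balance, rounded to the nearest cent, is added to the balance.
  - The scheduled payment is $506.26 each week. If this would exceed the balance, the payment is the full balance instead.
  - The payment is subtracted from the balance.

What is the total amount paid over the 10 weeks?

Week 1: $4,012.72 +$104.33 interest = $4,117.05; pay $506.26 → $3,610.79
Week 2: $3,610.79 +$104.33 interest = $3,715.12; pay $506.26 → $3,208.86
Week 3: $3,208.86 +$104.33 interest = $3,313.19; pay $506.26 → $2,806.93
Week 4: $2,806.93 +$104.33 interest = $2,911.26; pay $506.26 → $2,405.00
Week 5: $2,405.00 +$104.33 interest = $2,509.33; pay $506.26 → $2,003.07
Week 6: $2,003.07 +$104.33 interest = $2,107.40; pay $506.26 → $1,601.14
Week 7: $1,601.14 +$104.33 interest = $1,705.47; pay $506.26 → $1,199.21
Week 8: $1,199.21 +$104.33 interest = $1,303.54; pay $506.26 → $797.28
Week 9: $797.28 +$104.33 interest = $901.61; pay $506.26 → $395.35
Week 10: $395.35 +$104.33 interest = $499.68; pay $499.68 → $0.00
Total paid: $5,056.02

$5,056.02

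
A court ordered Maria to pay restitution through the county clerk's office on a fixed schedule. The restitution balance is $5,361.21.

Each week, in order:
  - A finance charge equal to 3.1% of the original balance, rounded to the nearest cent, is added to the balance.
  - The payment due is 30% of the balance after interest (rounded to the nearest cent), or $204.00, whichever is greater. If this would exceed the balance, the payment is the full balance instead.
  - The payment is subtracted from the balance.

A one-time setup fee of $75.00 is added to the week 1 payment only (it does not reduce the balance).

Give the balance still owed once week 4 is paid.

$1,581.92

Week 1: $5,361.21 +$166.20 interest = $5,527.41; pay $1,658.22 (+ $75.00 fee) → $3,869.19
Week 2: $3,869.19 +$166.20 interest = $4,035.39; pay $1,210.62 → $2,824.77
Week 3: $2,824.77 +$166.20 interest = $2,990.97; pay $897.29 → $2,093.68
Week 4: $2,093.68 +$166.20 interest = $2,259.88; pay $677.96 → $1,581.92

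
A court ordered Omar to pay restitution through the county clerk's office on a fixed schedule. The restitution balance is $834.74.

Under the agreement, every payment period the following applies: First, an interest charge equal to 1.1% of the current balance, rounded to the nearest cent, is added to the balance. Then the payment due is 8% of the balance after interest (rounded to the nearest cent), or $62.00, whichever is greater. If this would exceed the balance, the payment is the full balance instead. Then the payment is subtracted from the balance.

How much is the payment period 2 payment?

$62.80

Payment period 1: opening $834.74; interest $9.18 → $843.92; payment $67.51; balance $776.41
Payment period 2: opening $776.41; interest $8.54 → $784.95; payment $62.80; balance $722.15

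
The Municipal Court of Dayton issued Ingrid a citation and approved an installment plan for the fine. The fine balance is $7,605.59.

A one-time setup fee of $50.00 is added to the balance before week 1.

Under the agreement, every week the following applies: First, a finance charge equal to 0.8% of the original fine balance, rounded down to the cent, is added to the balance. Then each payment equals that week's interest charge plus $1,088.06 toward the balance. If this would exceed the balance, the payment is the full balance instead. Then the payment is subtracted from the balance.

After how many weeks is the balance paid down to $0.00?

8

Week 1: $7,655.59 +$60.84 interest = $7,716.43; pay $1,148.90 → $6,567.53
Week 2: $6,567.53 +$60.84 interest = $6,628.37; pay $1,148.90 → $5,479.47
Week 3: $5,479.47 +$60.84 interest = $5,540.31; pay $1,148.90 → $4,391.41
Week 4: $4,391.41 +$60.84 interest = $4,452.25; pay $1,148.90 → $3,303.35
Week 5: $3,303.35 +$60.84 interest = $3,364.19; pay $1,148.90 → $2,215.29
Week 6: $2,215.29 +$60.84 interest = $2,276.13; pay $1,148.90 → $1,127.23
Week 7: $1,127.23 +$60.84 interest = $1,188.07; pay $1,148.90 → $39.17
Week 8: $39.17 +$60.84 interest = $100.01; pay $100.01 → $0.00
Balance reaches $0.00 in week 8.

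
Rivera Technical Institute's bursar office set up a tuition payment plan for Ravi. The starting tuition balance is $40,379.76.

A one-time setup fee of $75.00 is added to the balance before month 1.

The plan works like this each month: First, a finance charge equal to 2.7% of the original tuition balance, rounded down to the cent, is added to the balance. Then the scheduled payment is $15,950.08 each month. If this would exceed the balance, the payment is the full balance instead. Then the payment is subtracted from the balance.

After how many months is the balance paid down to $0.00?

3

Month 1: opening $40,454.76; interest $1,090.25 → $41,545.01; payment $15,950.08; balance $25,594.93
Month 2: opening $25,594.93; interest $1,090.25 → $26,685.18; payment $15,950.08; balance $10,735.10
Month 3: opening $10,735.10; interest $1,090.25 → $11,825.35; payment $11,825.35; balance $0.00
Balance reaches $0.00 in month 3.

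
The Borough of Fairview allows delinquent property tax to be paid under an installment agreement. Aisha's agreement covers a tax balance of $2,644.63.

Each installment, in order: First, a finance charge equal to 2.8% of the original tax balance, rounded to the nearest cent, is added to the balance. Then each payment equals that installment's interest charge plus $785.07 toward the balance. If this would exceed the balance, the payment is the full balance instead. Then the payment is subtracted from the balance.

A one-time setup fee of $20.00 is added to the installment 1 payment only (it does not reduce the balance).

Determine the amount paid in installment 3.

# | Opening | Interest | Payment | Fee | End bal
1 | $2,644.63 | $74.05 | $859.12 | $20.00 | $1,859.56
2 | $1,859.56 | $74.05 | $859.12 | — | $1,074.49
3 | $1,074.49 | $74.05 | $859.12 | — | $289.42

$859.12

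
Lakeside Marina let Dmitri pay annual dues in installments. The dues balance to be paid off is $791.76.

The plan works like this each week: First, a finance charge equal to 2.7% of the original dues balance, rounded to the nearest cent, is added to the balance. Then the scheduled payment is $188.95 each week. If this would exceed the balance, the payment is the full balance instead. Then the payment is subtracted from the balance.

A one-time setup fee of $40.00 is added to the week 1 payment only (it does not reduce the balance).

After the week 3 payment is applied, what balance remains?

Week 1: opening $791.76; interest $21.38 → $813.14; payment $188.95 (+ $40.00 fee); balance $624.19
Week 2: opening $624.19; interest $21.38 → $645.57; payment $188.95; balance $456.62
Week 3: opening $456.62; interest $21.38 → $478.00; payment $188.95; balance $289.05

$289.05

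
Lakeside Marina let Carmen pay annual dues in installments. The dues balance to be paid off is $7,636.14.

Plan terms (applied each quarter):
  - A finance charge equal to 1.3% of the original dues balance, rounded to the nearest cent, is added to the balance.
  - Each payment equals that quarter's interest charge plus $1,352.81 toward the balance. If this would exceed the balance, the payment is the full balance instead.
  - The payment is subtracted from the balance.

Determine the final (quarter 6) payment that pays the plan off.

$971.36

Quarter 1: opening $7,636.14; interest $99.27 → $7,735.41; payment $1,452.08; balance $6,283.33
Quarter 2: opening $6,283.33; interest $99.27 → $6,382.60; payment $1,452.08; balance $4,930.52
Quarter 3: opening $4,930.52; interest $99.27 → $5,029.79; payment $1,452.08; balance $3,577.71
Quarter 4: opening $3,577.71; interest $99.27 → $3,676.98; payment $1,452.08; balance $2,224.90
Quarter 5: opening $2,224.90; interest $99.27 → $2,324.17; payment $1,452.08; balance $872.09
Quarter 6: opening $872.09; interest $99.27 → $971.36; payment $971.36; balance $0.00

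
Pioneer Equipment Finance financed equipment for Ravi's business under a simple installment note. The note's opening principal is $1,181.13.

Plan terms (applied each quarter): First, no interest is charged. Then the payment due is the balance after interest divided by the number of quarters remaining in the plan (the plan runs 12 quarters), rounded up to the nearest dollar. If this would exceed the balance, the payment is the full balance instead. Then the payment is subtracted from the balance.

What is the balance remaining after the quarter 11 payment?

Quarter 1: opening $1,181.13; payment $99.00; balance $1,082.13
Quarter 2: opening $1,082.13; payment $99.00; balance $983.13
Quarter 3: opening $983.13; payment $99.00; balance $884.13
Quarter 4: opening $884.13; payment $99.00; balance $785.13
Quarter 5: opening $785.13; payment $99.00; balance $686.13
Quarter 6: opening $686.13; payment $99.00; balance $587.13
Quarter 7: opening $587.13; payment $98.00; balance $489.13
Quarter 8: opening $489.13; payment $98.00; balance $391.13
Quarter 9: opening $391.13; payment $98.00; balance $293.13
Quarter 10: opening $293.13; payment $98.00; balance $195.13
Quarter 11: opening $195.13; payment $98.00; balance $97.13

$97.13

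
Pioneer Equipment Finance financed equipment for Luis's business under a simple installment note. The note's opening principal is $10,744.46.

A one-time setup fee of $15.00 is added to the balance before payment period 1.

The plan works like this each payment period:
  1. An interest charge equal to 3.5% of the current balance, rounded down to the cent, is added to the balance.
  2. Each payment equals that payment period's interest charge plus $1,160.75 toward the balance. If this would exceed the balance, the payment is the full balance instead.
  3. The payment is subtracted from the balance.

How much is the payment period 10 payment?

Payment period 1: $10,759.46 +$376.58 interest = $11,136.04; pay $1,537.33 → $9,598.71
Payment period 2: $9,598.71 +$335.95 interest = $9,934.66; pay $1,496.70 → $8,437.96
Payment period 3: $8,437.96 +$295.32 interest = $8,733.28; pay $1,456.07 → $7,277.21
Payment period 4: $7,277.21 +$254.70 interest = $7,531.91; pay $1,415.45 → $6,116.46
Payment period 5: $6,116.46 +$214.07 interest = $6,330.53; pay $1,374.82 → $4,955.71
Payment period 6: $4,955.71 +$173.44 interest = $5,129.15; pay $1,334.19 → $3,794.96
Payment period 7: $3,794.96 +$132.82 interest = $3,927.78; pay $1,293.57 → $2,634.21
Payment period 8: $2,634.21 +$92.19 interest = $2,726.40; pay $1,252.94 → $1,473.46
Payment period 9: $1,473.46 +$51.57 interest = $1,525.03; pay $1,212.32 → $312.71
Payment period 10: $312.71 +$10.94 interest = $323.65; pay $323.65 → $0.00

$323.65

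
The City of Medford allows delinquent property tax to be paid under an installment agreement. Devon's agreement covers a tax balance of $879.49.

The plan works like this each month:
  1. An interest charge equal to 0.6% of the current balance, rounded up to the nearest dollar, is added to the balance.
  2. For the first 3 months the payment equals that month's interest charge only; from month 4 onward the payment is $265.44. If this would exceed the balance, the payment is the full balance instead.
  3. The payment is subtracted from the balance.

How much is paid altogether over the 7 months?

Month 1: opening $879.49; interest $6.00 → $885.49; payment $6.00; balance $879.49
Month 2: opening $879.49; interest $6.00 → $885.49; payment $6.00; balance $879.49
Month 3: opening $879.49; interest $6.00 → $885.49; payment $6.00; balance $879.49
Month 4: opening $879.49; interest $6.00 → $885.49; payment $265.44; balance $620.05
Month 5: opening $620.05; interest $4.00 → $624.05; payment $265.44; balance $358.61
Month 6: opening $358.61; interest $3.00 → $361.61; payment $265.44; balance $96.17
Month 7: opening $96.17; interest $1.00 → $97.17; payment $97.17; balance $0.00
Total paid: $911.49

$911.49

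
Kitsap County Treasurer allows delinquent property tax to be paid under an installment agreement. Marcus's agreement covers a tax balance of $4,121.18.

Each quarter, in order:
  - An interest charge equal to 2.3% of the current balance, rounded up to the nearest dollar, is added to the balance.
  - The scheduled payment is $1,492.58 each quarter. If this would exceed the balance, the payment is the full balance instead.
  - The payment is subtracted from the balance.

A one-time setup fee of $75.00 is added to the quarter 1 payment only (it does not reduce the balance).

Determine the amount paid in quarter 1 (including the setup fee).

$1,567.58

Quarter 1: $4,121.18 +$95.00 interest = $4,216.18; pay $1,492.58 (+ $75.00 fee) → $2,723.60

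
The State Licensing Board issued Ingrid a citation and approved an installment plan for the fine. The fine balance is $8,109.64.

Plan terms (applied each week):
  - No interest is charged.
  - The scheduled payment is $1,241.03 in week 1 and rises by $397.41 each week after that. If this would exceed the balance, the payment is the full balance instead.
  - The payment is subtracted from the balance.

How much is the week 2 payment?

Week 1: $8,109.64 − $1,241.03 → $6,868.61
Week 2: $6,868.61 − $1,638.44 → $5,230.17

$1,638.44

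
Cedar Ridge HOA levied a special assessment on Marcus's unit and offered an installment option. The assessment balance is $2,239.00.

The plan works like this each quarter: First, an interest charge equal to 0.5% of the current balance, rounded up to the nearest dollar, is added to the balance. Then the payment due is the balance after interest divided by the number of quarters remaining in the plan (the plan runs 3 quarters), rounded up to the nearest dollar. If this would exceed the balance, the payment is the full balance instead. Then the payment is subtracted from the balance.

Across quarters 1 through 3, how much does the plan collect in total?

Quarter 1: opening $2,239.00; interest $12.00 → $2,251.00; payment $751.00; balance $1,500.00
Quarter 2: opening $1,500.00; interest $8.00 → $1,508.00; payment $754.00; balance $754.00
Quarter 3: opening $754.00; interest $4.00 → $758.00; payment $758.00; balance $0.00
Total paid: $2,263.00

$2,263.00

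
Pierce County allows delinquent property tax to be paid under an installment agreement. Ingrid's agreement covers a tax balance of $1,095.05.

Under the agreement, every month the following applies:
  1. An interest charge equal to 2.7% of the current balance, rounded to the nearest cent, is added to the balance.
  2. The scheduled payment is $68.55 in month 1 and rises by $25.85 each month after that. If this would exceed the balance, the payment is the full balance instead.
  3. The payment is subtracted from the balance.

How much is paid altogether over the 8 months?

$1,260.03

Month 1: opening $1,095.05; interest $29.57 → $1,124.62; payment $68.55; balance $1,056.07
Month 2: opening $1,056.07; interest $28.51 → $1,084.58; payment $94.40; balance $990.18
Month 3: opening $990.18; interest $26.73 → $1,016.91; payment $120.25; balance $896.66
Month 4: opening $896.66; interest $24.21 → $920.87; payment $146.10; balance $774.77
Month 5: opening $774.77; interest $20.92 → $795.69; payment $171.95; balance $623.74
Month 6: opening $623.74; interest $16.84 → $640.58; payment $197.80; balance $442.78
Month 7: opening $442.78; interest $11.96 → $454.74; payment $223.65; balance $231.09
Month 8: opening $231.09; interest $6.24 → $237.33; payment $237.33; balance $0.00
Total paid: $1,260.03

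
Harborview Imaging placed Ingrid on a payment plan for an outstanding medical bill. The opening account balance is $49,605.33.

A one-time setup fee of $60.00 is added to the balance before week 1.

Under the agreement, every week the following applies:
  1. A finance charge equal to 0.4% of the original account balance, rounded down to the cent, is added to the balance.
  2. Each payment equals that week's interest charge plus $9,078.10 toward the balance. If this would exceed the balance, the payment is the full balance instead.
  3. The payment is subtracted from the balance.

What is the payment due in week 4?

# | Opening | Interest | Payment | End bal
1 | $49,665.33 | $198.42 | $9,276.52 | $40,587.23
2 | $40,587.23 | $198.42 | $9,276.52 | $31,509.13
3 | $31,509.13 | $198.42 | $9,276.52 | $22,431.03
4 | $22,431.03 | $198.42 | $9,276.52 | $13,352.93

$9,276.52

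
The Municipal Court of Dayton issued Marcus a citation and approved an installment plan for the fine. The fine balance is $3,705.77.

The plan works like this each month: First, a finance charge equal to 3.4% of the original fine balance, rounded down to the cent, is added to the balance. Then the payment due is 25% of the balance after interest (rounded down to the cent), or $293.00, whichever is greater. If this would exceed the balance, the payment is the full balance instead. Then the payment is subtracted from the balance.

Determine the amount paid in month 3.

$593.96

Month 1: opening $3,705.77; interest $125.99 → $3,831.76; payment $957.94; balance $2,873.82
Month 2: opening $2,873.82; interest $125.99 → $2,999.81; payment $749.95; balance $2,249.86
Month 3: opening $2,249.86; interest $125.99 → $2,375.85; payment $593.96; balance $1,781.89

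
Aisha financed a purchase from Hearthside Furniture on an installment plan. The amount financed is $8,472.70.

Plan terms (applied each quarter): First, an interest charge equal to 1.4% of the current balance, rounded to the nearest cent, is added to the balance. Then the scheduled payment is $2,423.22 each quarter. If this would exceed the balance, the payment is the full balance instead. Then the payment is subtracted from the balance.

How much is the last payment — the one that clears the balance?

$1,482.11

Quarter 1: opening $8,472.70; interest $118.62 → $8,591.32; payment $2,423.22; balance $6,168.10
Quarter 2: opening $6,168.10; interest $86.35 → $6,254.45; payment $2,423.22; balance $3,831.23
Quarter 3: opening $3,831.23; interest $53.64 → $3,884.87; payment $2,423.22; balance $1,461.65
Quarter 4: opening $1,461.65; interest $20.46 → $1,482.11; payment $1,482.11; balance $0.00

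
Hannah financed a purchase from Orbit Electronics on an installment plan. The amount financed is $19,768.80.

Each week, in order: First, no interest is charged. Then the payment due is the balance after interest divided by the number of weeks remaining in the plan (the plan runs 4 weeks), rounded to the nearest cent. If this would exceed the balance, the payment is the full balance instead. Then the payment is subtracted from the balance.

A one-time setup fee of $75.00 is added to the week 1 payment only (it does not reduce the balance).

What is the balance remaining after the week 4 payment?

Week 1: opening $19,768.80; payment $4,942.20 (+ $75.00 fee); balance $14,826.60
Week 2: opening $14,826.60; payment $4,942.20; balance $9,884.40
Week 3: opening $9,884.40; payment $4,942.20; balance $4,942.20
Week 4: opening $4,942.20; payment $4,942.20; balance $0.00

$0.00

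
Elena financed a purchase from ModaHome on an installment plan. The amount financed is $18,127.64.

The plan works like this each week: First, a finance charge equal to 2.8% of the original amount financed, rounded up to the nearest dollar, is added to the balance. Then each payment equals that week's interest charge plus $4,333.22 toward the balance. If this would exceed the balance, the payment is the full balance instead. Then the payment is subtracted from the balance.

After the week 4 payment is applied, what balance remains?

$794.76

Week 1: opening $18,127.64; interest $508.00 → $18,635.64; payment $4,841.22; balance $13,794.42
Week 2: opening $13,794.42; interest $508.00 → $14,302.42; payment $4,841.22; balance $9,461.20
Week 3: opening $9,461.20; interest $508.00 → $9,969.20; payment $4,841.22; balance $5,127.98
Week 4: opening $5,127.98; interest $508.00 → $5,635.98; payment $4,841.22; balance $794.76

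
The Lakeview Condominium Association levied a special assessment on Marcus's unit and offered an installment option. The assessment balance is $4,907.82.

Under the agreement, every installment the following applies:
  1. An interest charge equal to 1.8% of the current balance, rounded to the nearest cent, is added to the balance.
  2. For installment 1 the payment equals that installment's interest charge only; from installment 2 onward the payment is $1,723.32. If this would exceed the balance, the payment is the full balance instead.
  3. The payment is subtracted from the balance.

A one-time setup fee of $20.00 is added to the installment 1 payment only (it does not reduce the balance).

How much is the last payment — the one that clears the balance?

$1,637.38

Installment 1: opening $4,907.82; interest $88.34 → $4,996.16; payment $88.34 (+ $20.00 fee); balance $4,907.82
Installment 2: opening $4,907.82; interest $88.34 → $4,996.16; payment $1,723.32; balance $3,272.84
Installment 3: opening $3,272.84; interest $58.91 → $3,331.75; payment $1,723.32; balance $1,608.43
Installment 4: opening $1,608.43; interest $28.95 → $1,637.38; payment $1,637.38; balance $0.00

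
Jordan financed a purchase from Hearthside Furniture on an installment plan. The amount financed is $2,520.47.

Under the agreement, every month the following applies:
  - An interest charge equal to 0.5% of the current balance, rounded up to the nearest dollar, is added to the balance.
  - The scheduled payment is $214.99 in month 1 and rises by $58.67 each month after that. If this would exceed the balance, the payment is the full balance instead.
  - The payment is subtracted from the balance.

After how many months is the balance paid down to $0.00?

7

Month 1: opening $2,520.47; interest $13.00 → $2,533.47; payment $214.99; balance $2,318.48
Month 2: opening $2,318.48; interest $12.00 → $2,330.48; payment $273.66; balance $2,056.82
Month 3: opening $2,056.82; interest $11.00 → $2,067.82; payment $332.33; balance $1,735.49
Month 4: opening $1,735.49; interest $9.00 → $1,744.49; payment $391.00; balance $1,353.49
Month 5: opening $1,353.49; interest $7.00 → $1,360.49; payment $449.67; balance $910.82
Month 6: opening $910.82; interest $5.00 → $915.82; payment $508.34; balance $407.48
Month 7: opening $407.48; interest $3.00 → $410.48; payment $410.48; balance $0.00
Balance reaches $0.00 in month 7.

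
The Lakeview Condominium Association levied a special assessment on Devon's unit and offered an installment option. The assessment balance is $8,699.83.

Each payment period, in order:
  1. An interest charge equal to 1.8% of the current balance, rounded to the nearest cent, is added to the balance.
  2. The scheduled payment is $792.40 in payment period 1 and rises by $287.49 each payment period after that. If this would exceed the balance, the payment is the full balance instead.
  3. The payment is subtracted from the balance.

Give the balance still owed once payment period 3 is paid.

$5,890.24

# | Opening | Interest | Payment | End bal
1 | $8,699.83 | $156.60 | $792.40 | $8,064.03
2 | $8,064.03 | $145.15 | $1,079.89 | $7,129.29
3 | $7,129.29 | $128.33 | $1,367.38 | $5,890.24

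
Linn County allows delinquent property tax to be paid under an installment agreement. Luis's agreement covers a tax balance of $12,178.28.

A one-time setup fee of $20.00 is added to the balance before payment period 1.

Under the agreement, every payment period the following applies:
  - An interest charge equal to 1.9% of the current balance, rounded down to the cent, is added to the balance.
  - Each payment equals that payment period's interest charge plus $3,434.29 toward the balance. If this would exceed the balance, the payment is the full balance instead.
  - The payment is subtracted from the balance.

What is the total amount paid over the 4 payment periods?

$12,733.82

Payment period 1: opening $12,198.28; interest $231.76 → $12,430.04; payment $3,666.05; balance $8,763.99
Payment period 2: opening $8,763.99; interest $166.51 → $8,930.50; payment $3,600.80; balance $5,329.70
Payment period 3: opening $5,329.70; interest $101.26 → $5,430.96; payment $3,535.55; balance $1,895.41
Payment period 4: opening $1,895.41; interest $36.01 → $1,931.42; payment $1,931.42; balance $0.00
Total paid: $12,733.82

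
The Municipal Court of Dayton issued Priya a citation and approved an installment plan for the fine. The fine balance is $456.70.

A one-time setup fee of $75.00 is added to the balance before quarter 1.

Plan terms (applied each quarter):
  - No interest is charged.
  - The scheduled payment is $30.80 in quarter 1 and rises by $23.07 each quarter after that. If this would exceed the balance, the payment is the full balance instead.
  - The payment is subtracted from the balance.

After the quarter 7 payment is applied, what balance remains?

Quarter 1: $531.70 − $30.80 → $500.90
Quarter 2: $500.90 − $53.87 → $447.03
Quarter 3: $447.03 − $76.94 → $370.09
Quarter 4: $370.09 − $100.01 → $270.08
Quarter 5: $270.08 − $123.08 → $147.00
Quarter 6: $147.00 − $146.15 → $0.85
Quarter 7: $0.85 − $0.85 → $0.00

$0.00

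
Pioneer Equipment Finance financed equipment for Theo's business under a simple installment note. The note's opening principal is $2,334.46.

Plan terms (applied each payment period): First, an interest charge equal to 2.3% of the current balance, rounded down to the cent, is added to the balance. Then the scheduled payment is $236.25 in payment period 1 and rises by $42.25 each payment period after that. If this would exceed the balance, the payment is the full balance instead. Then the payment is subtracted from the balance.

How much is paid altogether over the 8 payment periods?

$2,584.81

# | Opening | Interest | Payment | End bal
1 | $2,334.46 | $53.69 | $236.25 | $2,151.90
2 | $2,151.90 | $49.49 | $278.50 | $1,922.89
3 | $1,922.89 | $44.22 | $320.75 | $1,646.36
4 | $1,646.36 | $37.86 | $363.00 | $1,321.22
5 | $1,321.22 | $30.38 | $405.25 | $946.35
6 | $946.35 | $21.76 | $447.50 | $520.61
7 | $520.61 | $11.97 | $489.75 | $42.83
8 | $42.83 | $0.98 | $43.81 | $0.00
Total paid: $2,584.81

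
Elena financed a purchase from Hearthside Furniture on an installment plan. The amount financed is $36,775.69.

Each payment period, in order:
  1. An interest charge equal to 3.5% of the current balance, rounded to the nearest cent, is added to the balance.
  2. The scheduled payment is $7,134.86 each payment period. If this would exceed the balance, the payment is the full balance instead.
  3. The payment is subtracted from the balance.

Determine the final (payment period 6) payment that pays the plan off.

$5,607.16

Payment period 1: $36,775.69 +$1,287.15 interest = $38,062.84; pay $7,134.86 → $30,927.98
Payment period 2: $30,927.98 +$1,082.48 interest = $32,010.46; pay $7,134.86 → $24,875.60
Payment period 3: $24,875.60 +$870.65 interest = $25,746.25; pay $7,134.86 → $18,611.39
Payment period 4: $18,611.39 +$651.40 interest = $19,262.79; pay $7,134.86 → $12,127.93
Payment period 5: $12,127.93 +$424.48 interest = $12,552.41; pay $7,134.86 → $5,417.55
Payment period 6: $5,417.55 +$189.61 interest = $5,607.16; pay $5,607.16 → $0.00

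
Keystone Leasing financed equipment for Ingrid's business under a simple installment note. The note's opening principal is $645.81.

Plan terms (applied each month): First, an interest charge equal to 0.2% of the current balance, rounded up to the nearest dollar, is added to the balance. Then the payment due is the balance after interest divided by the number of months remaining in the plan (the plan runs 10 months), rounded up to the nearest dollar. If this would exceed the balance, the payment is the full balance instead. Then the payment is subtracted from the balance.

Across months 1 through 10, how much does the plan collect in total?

Month 1: opening $645.81; interest $2.00 → $647.81; payment $65.00; balance $582.81
Month 2: opening $582.81; interest $2.00 → $584.81; payment $65.00; balance $519.81
Month 3: opening $519.81; interest $2.00 → $521.81; payment $66.00; balance $455.81
Month 4: opening $455.81; interest $1.00 → $456.81; payment $66.00; balance $390.81
Month 5: opening $390.81; interest $1.00 → $391.81; payment $66.00; balance $325.81
Month 6: opening $325.81; interest $1.00 → $326.81; payment $66.00; balance $260.81
Month 7: opening $260.81; interest $1.00 → $261.81; payment $66.00; balance $195.81
Month 8: opening $195.81; interest $1.00 → $196.81; payment $66.00; balance $130.81
Month 9: opening $130.81; interest $1.00 → $131.81; payment $66.00; balance $65.81
Month 10: opening $65.81; interest $1.00 → $66.81; payment $66.81; balance $0.00
Total paid: $658.81

$658.81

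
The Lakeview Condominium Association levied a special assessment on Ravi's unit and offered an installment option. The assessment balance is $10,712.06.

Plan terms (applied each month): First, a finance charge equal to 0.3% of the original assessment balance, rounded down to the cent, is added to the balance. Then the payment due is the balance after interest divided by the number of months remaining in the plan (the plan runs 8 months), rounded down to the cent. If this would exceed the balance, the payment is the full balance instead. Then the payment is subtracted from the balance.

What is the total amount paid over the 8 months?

$10,969.10

Month 1: opening $10,712.06; interest $32.13 → $10,744.19; payment $1,343.02; balance $9,401.17
Month 2: opening $9,401.17; interest $32.13 → $9,433.30; payment $1,347.61; balance $8,085.69
Month 3: opening $8,085.69; interest $32.13 → $8,117.82; payment $1,352.97; balance $6,764.85
Month 4: opening $6,764.85; interest $32.13 → $6,796.98; payment $1,359.39; balance $5,437.59
Month 5: opening $5,437.59; interest $32.13 → $5,469.72; payment $1,367.43; balance $4,102.29
Month 6: opening $4,102.29; interest $32.13 → $4,134.42; payment $1,378.14; balance $2,756.28
Month 7: opening $2,756.28; interest $32.13 → $2,788.41; payment $1,394.20; balance $1,394.21
Month 8: opening $1,394.21; interest $32.13 → $1,426.34; payment $1,426.34; balance $0.00
Total paid: $10,969.10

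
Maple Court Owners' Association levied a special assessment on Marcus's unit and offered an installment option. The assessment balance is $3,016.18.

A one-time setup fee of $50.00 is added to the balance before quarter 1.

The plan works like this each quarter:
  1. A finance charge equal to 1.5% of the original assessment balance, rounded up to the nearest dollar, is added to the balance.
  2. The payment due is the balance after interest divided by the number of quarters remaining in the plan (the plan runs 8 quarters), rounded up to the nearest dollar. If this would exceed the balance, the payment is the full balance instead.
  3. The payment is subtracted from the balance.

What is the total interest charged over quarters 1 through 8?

$368.00

Quarter 1: $3,066.18 +$46.00 interest = $3,112.18; pay $390.00 → $2,722.18
Quarter 2: $2,722.18 +$46.00 interest = $2,768.18; pay $396.00 → $2,372.18
Quarter 3: $2,372.18 +$46.00 interest = $2,418.18; pay $404.00 → $2,014.18
Quarter 4: $2,014.18 +$46.00 interest = $2,060.18; pay $413.00 → $1,647.18
Quarter 5: $1,647.18 +$46.00 interest = $1,693.18; pay $424.00 → $1,269.18
Quarter 6: $1,269.18 +$46.00 interest = $1,315.18; pay $439.00 → $876.18
Quarter 7: $876.18 +$46.00 interest = $922.18; pay $462.00 → $460.18
Quarter 8: $460.18 +$46.00 interest = $506.18; pay $506.18 → $0.00
Total interest: $46.00 + $46.00 + $46.00 + $46.00 + $46.00 + $46.00 + $46.00 + $46.00 = $368.00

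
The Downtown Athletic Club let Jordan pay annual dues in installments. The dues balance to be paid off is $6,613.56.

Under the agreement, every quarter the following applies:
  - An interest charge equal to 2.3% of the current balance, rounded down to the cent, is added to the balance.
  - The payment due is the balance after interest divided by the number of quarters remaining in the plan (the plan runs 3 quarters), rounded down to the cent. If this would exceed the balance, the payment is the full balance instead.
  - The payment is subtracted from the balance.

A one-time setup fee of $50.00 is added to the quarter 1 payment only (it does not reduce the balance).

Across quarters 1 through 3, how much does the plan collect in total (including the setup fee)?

$6,972.47

Quarter 1: opening $6,613.56; interest $152.11 → $6,765.67; payment $2,255.22 (+ $50.00 fee); balance $4,510.45
Quarter 2: opening $4,510.45; interest $103.74 → $4,614.19; payment $2,307.09; balance $2,307.10
Quarter 3: opening $2,307.10; interest $53.06 → $2,360.16; payment $2,360.16; balance $0.00
Total paid: $6,972.47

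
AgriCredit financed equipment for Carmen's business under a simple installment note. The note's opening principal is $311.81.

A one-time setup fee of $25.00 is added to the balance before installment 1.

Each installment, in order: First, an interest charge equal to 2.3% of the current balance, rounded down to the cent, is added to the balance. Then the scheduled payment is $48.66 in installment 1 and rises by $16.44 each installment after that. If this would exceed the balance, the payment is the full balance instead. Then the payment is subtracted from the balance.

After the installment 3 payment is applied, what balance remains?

# | Opening | Interest | Payment | End bal
1 | $336.81 | $7.74 | $48.66 | $295.89
2 | $295.89 | $6.80 | $65.10 | $237.59
3 | $237.59 | $5.46 | $81.54 | $161.51

$161.51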